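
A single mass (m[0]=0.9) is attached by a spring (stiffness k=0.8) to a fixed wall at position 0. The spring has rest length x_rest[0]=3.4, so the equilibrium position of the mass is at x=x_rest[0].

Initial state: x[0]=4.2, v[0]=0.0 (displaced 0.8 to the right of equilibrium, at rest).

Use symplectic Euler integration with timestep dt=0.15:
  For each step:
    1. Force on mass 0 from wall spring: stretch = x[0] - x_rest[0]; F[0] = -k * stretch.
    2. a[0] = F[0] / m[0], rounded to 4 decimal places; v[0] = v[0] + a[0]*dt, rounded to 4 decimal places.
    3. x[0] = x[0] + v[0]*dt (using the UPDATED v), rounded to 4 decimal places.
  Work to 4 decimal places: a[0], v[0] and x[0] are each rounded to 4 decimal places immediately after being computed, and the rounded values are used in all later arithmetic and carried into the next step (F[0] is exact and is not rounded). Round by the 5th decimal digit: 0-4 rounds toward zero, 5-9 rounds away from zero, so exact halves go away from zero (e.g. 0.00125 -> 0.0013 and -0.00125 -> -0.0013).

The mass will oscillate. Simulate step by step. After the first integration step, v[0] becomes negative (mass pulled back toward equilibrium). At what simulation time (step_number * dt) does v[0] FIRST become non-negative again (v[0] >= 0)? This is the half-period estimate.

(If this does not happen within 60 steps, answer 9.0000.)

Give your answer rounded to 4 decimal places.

Answer: 3.4500

Derivation:
Step 0: x=[4.2000] v=[0.0000]
Step 1: x=[4.1840] v=[-0.1067]
Step 2: x=[4.1523] v=[-0.2112]
Step 3: x=[4.1056] v=[-0.3115]
Step 4: x=[4.0448] v=[-0.4056]
Step 5: x=[3.9711] v=[-0.4916]
Step 6: x=[3.8859] v=[-0.5677]
Step 7: x=[3.7910] v=[-0.6325]
Step 8: x=[3.6883] v=[-0.6846]
Step 9: x=[3.5799] v=[-0.7230]
Step 10: x=[3.4679] v=[-0.7470]
Step 11: x=[3.3545] v=[-0.7561]
Step 12: x=[3.2420] v=[-0.7500]
Step 13: x=[3.1327] v=[-0.7289]
Step 14: x=[3.0287] v=[-0.6933]
Step 15: x=[2.9321] v=[-0.6438]
Step 16: x=[2.8449] v=[-0.5814]
Step 17: x=[2.7688] v=[-0.5074]
Step 18: x=[2.7053] v=[-0.4232]
Step 19: x=[2.6557] v=[-0.3306]
Step 20: x=[2.6210] v=[-0.2314]
Step 21: x=[2.6019] v=[-0.1275]
Step 22: x=[2.5987] v=[-0.0211]
Step 23: x=[2.6116] v=[0.0857]
First v>=0 after going negative at step 23, time=3.4500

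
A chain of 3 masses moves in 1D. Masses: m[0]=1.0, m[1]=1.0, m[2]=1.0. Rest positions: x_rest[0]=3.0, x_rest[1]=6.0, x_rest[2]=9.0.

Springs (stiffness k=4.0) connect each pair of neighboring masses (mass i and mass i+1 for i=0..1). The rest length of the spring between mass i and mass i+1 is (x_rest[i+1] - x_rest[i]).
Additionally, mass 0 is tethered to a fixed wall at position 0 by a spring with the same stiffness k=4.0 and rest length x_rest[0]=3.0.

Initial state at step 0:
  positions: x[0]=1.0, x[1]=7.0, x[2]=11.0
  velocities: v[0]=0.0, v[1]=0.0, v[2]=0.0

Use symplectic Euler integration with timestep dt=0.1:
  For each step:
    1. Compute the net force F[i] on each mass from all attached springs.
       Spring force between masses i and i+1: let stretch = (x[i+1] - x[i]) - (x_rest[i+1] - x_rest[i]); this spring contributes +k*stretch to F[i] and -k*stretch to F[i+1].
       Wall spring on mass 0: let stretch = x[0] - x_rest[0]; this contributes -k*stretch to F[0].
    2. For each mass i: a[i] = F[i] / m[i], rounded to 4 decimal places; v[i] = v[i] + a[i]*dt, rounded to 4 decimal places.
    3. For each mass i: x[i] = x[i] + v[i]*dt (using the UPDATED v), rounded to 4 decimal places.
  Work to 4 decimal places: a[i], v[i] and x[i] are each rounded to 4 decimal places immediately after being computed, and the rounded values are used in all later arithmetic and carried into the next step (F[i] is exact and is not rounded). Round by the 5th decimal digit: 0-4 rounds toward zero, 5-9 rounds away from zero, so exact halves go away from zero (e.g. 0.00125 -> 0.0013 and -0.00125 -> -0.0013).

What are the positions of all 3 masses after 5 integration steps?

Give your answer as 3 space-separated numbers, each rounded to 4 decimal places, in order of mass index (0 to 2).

Step 0: x=[1.0000 7.0000 11.0000] v=[0.0000 0.0000 0.0000]
Step 1: x=[1.2000 6.9200 10.9600] v=[2.0000 -0.8000 -0.4000]
Step 2: x=[1.5808 6.7728 10.8784] v=[3.8080 -1.4720 -0.8160]
Step 3: x=[2.1061 6.5821 10.7526] v=[5.2525 -1.9066 -1.2582]
Step 4: x=[2.7262 6.3792 10.5800] v=[6.2005 -2.0288 -1.7264]
Step 5: x=[3.3833 6.1982 10.3593] v=[6.5712 -1.8097 -2.2067]

Answer: 3.3833 6.1982 10.3593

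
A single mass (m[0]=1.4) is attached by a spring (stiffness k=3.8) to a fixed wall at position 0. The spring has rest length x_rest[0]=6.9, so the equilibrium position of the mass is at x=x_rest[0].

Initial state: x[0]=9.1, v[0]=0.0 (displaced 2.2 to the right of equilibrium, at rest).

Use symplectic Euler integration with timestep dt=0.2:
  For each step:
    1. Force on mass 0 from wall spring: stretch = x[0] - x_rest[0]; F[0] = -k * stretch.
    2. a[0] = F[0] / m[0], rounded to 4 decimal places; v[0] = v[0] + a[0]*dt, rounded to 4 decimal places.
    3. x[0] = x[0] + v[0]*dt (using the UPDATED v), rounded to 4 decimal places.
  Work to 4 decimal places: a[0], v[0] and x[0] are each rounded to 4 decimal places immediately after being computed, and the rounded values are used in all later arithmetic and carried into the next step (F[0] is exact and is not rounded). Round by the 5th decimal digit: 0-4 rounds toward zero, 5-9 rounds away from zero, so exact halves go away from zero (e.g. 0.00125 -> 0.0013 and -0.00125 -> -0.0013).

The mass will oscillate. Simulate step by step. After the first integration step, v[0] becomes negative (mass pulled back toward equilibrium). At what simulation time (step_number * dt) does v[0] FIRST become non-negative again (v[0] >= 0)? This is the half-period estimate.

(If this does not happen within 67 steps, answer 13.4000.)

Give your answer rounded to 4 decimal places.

Answer: 2.0000

Derivation:
Step 0: x=[9.1000] v=[0.0000]
Step 1: x=[8.8611] v=[-1.1943]
Step 2: x=[8.4093] v=[-2.2589]
Step 3: x=[7.7937] v=[-3.0782]
Step 4: x=[7.0810] v=[-3.5634]
Step 5: x=[6.3487] v=[-3.6617]
Step 6: x=[5.6762] v=[-3.3624]
Step 7: x=[5.1366] v=[-2.6981]
Step 8: x=[4.7884] v=[-1.7408]
Step 9: x=[4.6695] v=[-0.5945]
Step 10: x=[4.7928] v=[0.6163]
First v>=0 after going negative at step 10, time=2.0000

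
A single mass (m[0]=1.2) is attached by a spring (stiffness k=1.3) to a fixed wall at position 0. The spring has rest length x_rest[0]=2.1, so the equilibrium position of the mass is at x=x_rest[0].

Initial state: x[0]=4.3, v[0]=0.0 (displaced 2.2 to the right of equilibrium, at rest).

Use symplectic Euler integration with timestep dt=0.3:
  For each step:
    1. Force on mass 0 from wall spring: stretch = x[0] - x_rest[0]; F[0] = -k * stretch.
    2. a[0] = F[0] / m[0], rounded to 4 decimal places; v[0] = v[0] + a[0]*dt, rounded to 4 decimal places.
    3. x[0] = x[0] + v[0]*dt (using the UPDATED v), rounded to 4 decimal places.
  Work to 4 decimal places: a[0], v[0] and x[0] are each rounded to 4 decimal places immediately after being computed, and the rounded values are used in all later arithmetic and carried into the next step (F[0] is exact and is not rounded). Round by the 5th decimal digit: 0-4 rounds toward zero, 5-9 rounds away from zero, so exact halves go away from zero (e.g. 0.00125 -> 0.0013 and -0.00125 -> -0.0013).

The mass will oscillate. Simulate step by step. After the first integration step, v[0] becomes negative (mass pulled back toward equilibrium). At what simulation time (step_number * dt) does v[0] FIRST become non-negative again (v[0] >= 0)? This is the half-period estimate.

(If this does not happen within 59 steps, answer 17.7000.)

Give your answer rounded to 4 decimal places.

Answer: 3.3000

Derivation:
Step 0: x=[4.3000] v=[0.0000]
Step 1: x=[4.0855] v=[-0.7150]
Step 2: x=[3.6774] v=[-1.3603]
Step 3: x=[3.1155] v=[-1.8730]
Step 4: x=[2.4546] v=[-2.2030]
Step 5: x=[1.7591] v=[-2.3183]
Step 6: x=[1.0969] v=[-2.2075]
Step 7: x=[0.5325] v=[-1.8815]
Step 8: x=[0.1209] v=[-1.3721]
Step 9: x=[-0.0978] v=[-0.7289]
Step 10: x=[-0.1022] v=[-0.0146]
Step 11: x=[0.1081] v=[0.7011]
First v>=0 after going negative at step 11, time=3.3000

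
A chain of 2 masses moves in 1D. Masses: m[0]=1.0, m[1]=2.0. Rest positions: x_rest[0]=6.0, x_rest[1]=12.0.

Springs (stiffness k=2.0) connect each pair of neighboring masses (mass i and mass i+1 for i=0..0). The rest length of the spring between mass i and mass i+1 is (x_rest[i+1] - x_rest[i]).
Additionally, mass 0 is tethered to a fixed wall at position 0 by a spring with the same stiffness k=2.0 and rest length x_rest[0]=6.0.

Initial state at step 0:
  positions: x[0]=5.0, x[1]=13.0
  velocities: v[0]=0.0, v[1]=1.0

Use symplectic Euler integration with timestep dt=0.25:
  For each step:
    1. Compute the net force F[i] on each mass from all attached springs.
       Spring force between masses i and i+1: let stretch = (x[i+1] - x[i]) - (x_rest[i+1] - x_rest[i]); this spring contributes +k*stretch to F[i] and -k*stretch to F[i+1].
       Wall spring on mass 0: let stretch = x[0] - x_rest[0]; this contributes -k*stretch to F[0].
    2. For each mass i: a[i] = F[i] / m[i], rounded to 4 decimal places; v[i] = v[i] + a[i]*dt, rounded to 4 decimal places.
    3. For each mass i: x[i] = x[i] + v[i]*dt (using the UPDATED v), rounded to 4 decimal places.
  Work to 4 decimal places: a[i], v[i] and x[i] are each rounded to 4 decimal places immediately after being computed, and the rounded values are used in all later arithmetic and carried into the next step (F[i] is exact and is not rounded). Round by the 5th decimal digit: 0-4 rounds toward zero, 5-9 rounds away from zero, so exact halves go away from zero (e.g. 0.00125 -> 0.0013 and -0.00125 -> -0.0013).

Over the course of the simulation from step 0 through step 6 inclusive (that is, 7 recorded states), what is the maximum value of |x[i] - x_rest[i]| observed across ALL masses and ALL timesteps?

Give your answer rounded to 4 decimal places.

Answer: 2.1102

Derivation:
Step 0: x=[5.0000 13.0000] v=[0.0000 1.0000]
Step 1: x=[5.3750 13.1250] v=[1.5000 0.5000]
Step 2: x=[6.0469 13.1406] v=[2.6875 0.0625]
Step 3: x=[6.8496 13.0879] v=[3.2109 -0.2109]
Step 4: x=[7.5759 13.0203] v=[2.9053 -0.2705]
Step 5: x=[8.0358 12.9874] v=[1.8396 -0.1316]
Step 6: x=[8.1102 13.0200] v=[0.2975 0.1305]
Max displacement = 2.1102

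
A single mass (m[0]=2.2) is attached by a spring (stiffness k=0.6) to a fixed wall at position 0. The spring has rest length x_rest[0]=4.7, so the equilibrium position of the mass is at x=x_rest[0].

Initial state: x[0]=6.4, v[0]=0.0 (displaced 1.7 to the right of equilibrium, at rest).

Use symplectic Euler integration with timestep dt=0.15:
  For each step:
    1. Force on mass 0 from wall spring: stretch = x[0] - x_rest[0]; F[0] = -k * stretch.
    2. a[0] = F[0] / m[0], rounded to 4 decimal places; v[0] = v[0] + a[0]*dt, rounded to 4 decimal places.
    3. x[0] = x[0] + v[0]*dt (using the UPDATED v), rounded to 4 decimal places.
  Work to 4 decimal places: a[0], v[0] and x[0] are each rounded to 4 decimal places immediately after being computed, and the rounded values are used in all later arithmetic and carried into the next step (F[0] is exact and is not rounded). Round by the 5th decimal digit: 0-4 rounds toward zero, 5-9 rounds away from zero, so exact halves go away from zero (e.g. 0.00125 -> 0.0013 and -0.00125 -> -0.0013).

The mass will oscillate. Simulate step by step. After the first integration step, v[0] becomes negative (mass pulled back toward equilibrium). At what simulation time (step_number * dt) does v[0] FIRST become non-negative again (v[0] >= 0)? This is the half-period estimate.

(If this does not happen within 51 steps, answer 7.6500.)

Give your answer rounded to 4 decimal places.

Answer: 6.1500

Derivation:
Step 0: x=[6.4000] v=[0.0000]
Step 1: x=[6.3896] v=[-0.0695]
Step 2: x=[6.3688] v=[-0.1386]
Step 3: x=[6.3378] v=[-0.2069]
Step 4: x=[6.2967] v=[-0.2739]
Step 5: x=[6.2458] v=[-0.3392]
Step 6: x=[6.1854] v=[-0.4024]
Step 7: x=[6.1159] v=[-0.4632]
Step 8: x=[6.0377] v=[-0.5211]
Step 9: x=[5.9513] v=[-0.5758]
Step 10: x=[5.8573] v=[-0.6270]
Step 11: x=[5.7562] v=[-0.6743]
Step 12: x=[5.6486] v=[-0.7175]
Step 13: x=[5.5352] v=[-0.7563]
Step 14: x=[5.4166] v=[-0.7905]
Step 15: x=[5.2936] v=[-0.8198]
Step 16: x=[5.1670] v=[-0.8441]
Step 17: x=[5.0375] v=[-0.8632]
Step 18: x=[4.9060] v=[-0.8770]
Step 19: x=[4.7732] v=[-0.8854]
Step 20: x=[4.6399] v=[-0.8884]
Step 21: x=[4.5070] v=[-0.8859]
Step 22: x=[4.3753] v=[-0.8780]
Step 23: x=[4.2456] v=[-0.8647]
Step 24: x=[4.1187] v=[-0.8461]
Step 25: x=[3.9954] v=[-0.8223]
Step 26: x=[3.8764] v=[-0.7935]
Step 27: x=[3.7624] v=[-0.7598]
Step 28: x=[3.6542] v=[-0.7214]
Step 29: x=[3.5524] v=[-0.6786]
Step 30: x=[3.4576] v=[-0.6317]
Step 31: x=[3.3705] v=[-0.5809]
Step 32: x=[3.2915] v=[-0.5265]
Step 33: x=[3.2212] v=[-0.4689]
Step 34: x=[3.1599] v=[-0.4084]
Step 35: x=[3.1081] v=[-0.3454]
Step 36: x=[3.0661] v=[-0.2803]
Step 37: x=[3.0341] v=[-0.2135]
Step 38: x=[3.0123] v=[-0.1454]
Step 39: x=[3.0008] v=[-0.0764]
Step 40: x=[2.9998] v=[-0.0069]
Step 41: x=[3.0092] v=[0.0627]
First v>=0 after going negative at step 41, time=6.1500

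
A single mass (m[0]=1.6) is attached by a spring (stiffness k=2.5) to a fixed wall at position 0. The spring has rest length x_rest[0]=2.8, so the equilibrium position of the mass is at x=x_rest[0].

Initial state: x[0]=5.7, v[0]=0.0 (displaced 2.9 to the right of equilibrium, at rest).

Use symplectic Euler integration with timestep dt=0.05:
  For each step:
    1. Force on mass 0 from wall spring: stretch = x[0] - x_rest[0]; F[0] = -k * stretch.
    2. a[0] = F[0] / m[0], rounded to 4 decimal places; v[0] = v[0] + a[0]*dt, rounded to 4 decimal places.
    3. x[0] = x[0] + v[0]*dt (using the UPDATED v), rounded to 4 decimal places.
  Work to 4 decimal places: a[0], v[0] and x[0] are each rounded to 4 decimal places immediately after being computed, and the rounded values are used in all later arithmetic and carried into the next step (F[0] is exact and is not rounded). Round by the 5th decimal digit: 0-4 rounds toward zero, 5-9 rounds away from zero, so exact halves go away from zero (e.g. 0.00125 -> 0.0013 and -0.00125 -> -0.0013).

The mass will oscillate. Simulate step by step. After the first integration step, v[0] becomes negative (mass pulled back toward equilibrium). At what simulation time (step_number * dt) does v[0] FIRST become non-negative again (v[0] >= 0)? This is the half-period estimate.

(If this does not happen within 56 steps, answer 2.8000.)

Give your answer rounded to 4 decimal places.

Step 0: x=[5.7000] v=[0.0000]
Step 1: x=[5.6887] v=[-0.2266]
Step 2: x=[5.6661] v=[-0.4523]
Step 3: x=[5.6323] v=[-0.6762]
Step 4: x=[5.5874] v=[-0.8975]
Step 5: x=[5.5316] v=[-1.1153]
Step 6: x=[5.4652] v=[-1.3287]
Step 7: x=[5.3884] v=[-1.5369]
Step 8: x=[5.3014] v=[-1.7391]
Step 9: x=[5.2047] v=[-1.9345]
Step 10: x=[5.0986] v=[-2.1224]
Step 11: x=[4.9835] v=[-2.3020]
Step 12: x=[4.8599] v=[-2.4726]
Step 13: x=[4.7282] v=[-2.6335]
Step 14: x=[4.5890] v=[-2.7841]
Step 15: x=[4.4428] v=[-2.9239]
Step 16: x=[4.2902] v=[-3.0522]
Step 17: x=[4.1318] v=[-3.1686]
Step 18: x=[3.9682] v=[-3.2726]
Step 19: x=[3.8000] v=[-3.3639]
Step 20: x=[3.6279] v=[-3.4420]
Step 21: x=[3.4526] v=[-3.5067]
Step 22: x=[3.2747] v=[-3.5577]
Step 23: x=[3.0950] v=[-3.5948]
Step 24: x=[2.9141] v=[-3.6178]
Step 25: x=[2.7328] v=[-3.6267]
Step 26: x=[2.5517] v=[-3.6215]
Step 27: x=[2.3716] v=[-3.6021]
Step 28: x=[2.1932] v=[-3.5686]
Step 29: x=[2.0171] v=[-3.5212]
Step 30: x=[1.8441] v=[-3.4600]
Step 31: x=[1.6748] v=[-3.3853]
Step 32: x=[1.5099] v=[-3.2974]
Step 33: x=[1.3501] v=[-3.1966]
Step 34: x=[1.1959] v=[-3.0833]
Step 35: x=[1.0480] v=[-2.9580]
Step 36: x=[0.9069] v=[-2.8211]
Step 37: x=[0.7732] v=[-2.6732]
Step 38: x=[0.6475] v=[-2.5149]
Step 39: x=[0.5302] v=[-2.3467]
Step 40: x=[0.4217] v=[-2.1694]
Step 41: x=[0.3225] v=[-1.9836]
Step 42: x=[0.2330] v=[-1.7900]
Step 43: x=[0.1535] v=[-1.5895]
Step 44: x=[0.0844] v=[-1.3827]
Step 45: x=[0.0259] v=[-1.1705]
Step 46: x=[-0.0218] v=[-0.9538]
Step 47: x=[-0.0585] v=[-0.7333]
Step 48: x=[-0.0840] v=[-0.5100]
Step 49: x=[-0.0982] v=[-0.2847]
Step 50: x=[-0.1011] v=[-0.0583]
Step 51: x=[-0.0927] v=[0.1684]
First v>=0 after going negative at step 51, time=2.5500

Answer: 2.5500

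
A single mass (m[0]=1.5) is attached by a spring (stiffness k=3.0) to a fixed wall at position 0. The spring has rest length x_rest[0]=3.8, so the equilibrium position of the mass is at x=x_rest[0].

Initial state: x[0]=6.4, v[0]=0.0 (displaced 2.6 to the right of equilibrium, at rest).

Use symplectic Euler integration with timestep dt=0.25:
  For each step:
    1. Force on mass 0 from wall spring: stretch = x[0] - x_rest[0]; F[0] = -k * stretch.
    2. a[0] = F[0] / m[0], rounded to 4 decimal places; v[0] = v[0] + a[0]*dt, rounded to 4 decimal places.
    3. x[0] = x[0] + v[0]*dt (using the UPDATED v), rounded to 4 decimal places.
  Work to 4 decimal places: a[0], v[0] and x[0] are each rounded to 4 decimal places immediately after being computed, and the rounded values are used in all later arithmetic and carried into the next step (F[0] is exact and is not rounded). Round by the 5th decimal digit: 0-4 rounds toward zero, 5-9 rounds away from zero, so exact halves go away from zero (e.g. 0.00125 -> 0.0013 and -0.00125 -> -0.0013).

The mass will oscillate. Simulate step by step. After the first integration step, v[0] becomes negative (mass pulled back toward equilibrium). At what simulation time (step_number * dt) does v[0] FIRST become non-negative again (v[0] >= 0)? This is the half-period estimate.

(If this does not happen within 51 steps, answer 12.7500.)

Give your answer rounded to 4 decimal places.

Step 0: x=[6.4000] v=[0.0000]
Step 1: x=[6.0750] v=[-1.3000]
Step 2: x=[5.4656] v=[-2.4375]
Step 3: x=[4.6480] v=[-3.2703]
Step 4: x=[3.7244] v=[-3.6943]
Step 5: x=[2.8103] v=[-3.6565]
Step 6: x=[2.0199] v=[-3.1617]
Step 7: x=[1.4520] v=[-2.2717]
Step 8: x=[1.1776] v=[-1.0977]
Step 9: x=[1.2310] v=[0.2135]
First v>=0 after going negative at step 9, time=2.2500

Answer: 2.2500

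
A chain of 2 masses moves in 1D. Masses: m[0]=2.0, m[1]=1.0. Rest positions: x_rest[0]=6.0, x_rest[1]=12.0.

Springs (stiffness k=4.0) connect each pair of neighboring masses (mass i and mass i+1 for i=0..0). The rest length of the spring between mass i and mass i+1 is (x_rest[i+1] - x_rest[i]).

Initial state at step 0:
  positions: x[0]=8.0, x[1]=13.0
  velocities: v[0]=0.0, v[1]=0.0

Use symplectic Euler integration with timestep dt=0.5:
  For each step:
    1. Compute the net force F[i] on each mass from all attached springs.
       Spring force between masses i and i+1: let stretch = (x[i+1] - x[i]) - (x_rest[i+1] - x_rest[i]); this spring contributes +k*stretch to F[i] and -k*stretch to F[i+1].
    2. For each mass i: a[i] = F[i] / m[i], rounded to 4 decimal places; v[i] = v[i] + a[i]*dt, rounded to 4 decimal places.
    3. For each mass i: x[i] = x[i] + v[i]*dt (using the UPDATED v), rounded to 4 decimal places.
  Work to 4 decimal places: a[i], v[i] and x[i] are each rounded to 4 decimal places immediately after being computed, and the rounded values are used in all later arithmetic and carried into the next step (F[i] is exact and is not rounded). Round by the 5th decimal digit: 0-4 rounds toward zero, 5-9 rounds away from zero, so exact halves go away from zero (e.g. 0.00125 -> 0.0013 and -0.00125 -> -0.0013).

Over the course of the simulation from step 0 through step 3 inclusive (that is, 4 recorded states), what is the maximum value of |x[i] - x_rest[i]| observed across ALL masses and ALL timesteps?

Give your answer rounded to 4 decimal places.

Answer: 2.5000

Derivation:
Step 0: x=[8.0000 13.0000] v=[0.0000 0.0000]
Step 1: x=[7.5000 14.0000] v=[-1.0000 2.0000]
Step 2: x=[7.2500 14.5000] v=[-0.5000 1.0000]
Step 3: x=[7.6250 13.7500] v=[0.7500 -1.5000]
Max displacement = 2.5000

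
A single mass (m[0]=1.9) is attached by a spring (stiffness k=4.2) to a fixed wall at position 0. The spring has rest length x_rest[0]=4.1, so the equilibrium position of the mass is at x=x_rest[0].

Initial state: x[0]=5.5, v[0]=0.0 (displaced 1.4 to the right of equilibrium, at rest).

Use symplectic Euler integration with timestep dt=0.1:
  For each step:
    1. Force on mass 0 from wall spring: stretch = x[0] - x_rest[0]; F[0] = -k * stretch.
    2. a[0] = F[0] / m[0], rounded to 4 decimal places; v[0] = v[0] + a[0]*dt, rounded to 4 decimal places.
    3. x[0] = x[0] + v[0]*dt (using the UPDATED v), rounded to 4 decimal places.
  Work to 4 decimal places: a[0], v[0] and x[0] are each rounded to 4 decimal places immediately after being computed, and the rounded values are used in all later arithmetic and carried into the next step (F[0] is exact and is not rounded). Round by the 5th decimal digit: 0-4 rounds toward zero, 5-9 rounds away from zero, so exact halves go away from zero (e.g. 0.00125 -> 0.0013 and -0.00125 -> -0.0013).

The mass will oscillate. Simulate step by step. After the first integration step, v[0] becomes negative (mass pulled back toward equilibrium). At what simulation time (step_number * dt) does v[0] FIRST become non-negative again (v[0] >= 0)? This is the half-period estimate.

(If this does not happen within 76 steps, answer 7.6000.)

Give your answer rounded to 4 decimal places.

Step 0: x=[5.5000] v=[0.0000]
Step 1: x=[5.4691] v=[-0.3095]
Step 2: x=[5.4079] v=[-0.6121]
Step 3: x=[5.3178] v=[-0.9012]
Step 4: x=[5.2008] v=[-1.1704]
Step 5: x=[5.0594] v=[-1.4137]
Step 6: x=[4.8968] v=[-1.6258]
Step 7: x=[4.7166] v=[-1.8019]
Step 8: x=[4.5228] v=[-1.9382]
Step 9: x=[4.3196] v=[-2.0317]
Step 10: x=[4.1116] v=[-2.0802]
Step 11: x=[3.9033] v=[-2.0828]
Step 12: x=[3.6994] v=[-2.0393]
Step 13: x=[3.5043] v=[-1.9508]
Step 14: x=[3.3224] v=[-1.8191]
Step 15: x=[3.1577] v=[-1.6472]
Step 16: x=[3.0138] v=[-1.4389]
Step 17: x=[2.8939] v=[-1.1988]
Step 18: x=[2.8007] v=[-0.9322]
Step 19: x=[2.7362] v=[-0.6450]
Step 20: x=[2.7019] v=[-0.3435]
Step 21: x=[2.6985] v=[-0.0345]
Step 22: x=[2.7260] v=[0.2753]
First v>=0 after going negative at step 22, time=2.2000

Answer: 2.2000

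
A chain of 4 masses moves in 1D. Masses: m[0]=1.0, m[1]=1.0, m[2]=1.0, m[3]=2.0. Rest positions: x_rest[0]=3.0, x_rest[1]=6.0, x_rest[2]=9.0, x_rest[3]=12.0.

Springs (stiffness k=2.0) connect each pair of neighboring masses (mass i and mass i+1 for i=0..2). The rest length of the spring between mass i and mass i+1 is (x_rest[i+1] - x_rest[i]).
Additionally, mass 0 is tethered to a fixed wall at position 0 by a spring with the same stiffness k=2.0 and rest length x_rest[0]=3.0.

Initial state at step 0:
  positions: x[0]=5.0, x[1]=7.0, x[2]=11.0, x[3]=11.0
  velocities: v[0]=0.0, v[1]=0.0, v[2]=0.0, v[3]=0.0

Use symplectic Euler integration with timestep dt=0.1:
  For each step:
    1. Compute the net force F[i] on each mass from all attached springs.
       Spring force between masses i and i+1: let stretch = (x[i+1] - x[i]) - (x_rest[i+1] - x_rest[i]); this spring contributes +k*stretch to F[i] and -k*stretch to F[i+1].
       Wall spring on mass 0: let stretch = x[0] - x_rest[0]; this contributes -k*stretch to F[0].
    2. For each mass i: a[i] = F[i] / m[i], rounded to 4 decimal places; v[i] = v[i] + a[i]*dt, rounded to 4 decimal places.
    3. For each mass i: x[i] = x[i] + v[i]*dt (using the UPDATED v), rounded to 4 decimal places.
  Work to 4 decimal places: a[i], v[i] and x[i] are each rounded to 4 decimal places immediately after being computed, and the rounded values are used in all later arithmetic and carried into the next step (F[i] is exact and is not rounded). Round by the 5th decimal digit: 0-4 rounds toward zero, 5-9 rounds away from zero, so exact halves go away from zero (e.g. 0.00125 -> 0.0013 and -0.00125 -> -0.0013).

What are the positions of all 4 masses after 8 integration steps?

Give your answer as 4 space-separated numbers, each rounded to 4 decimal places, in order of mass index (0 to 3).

Answer: 3.4195 7.6583 8.9595 11.8738

Derivation:
Step 0: x=[5.0000 7.0000 11.0000 11.0000] v=[0.0000 0.0000 0.0000 0.0000]
Step 1: x=[4.9400 7.0400 10.9200 11.0300] v=[-0.6000 0.4000 -0.8000 0.3000]
Step 2: x=[4.8232 7.1156 10.7646 11.0889] v=[-1.1680 0.7560 -1.5540 0.5890]
Step 3: x=[4.6558 7.2183 10.5427 11.1746] v=[-1.6742 1.0273 -2.2189 0.8566]
Step 4: x=[4.4465 7.3363 10.2670 11.2839] v=[-2.0929 1.1797 -2.7574 1.0934]
Step 5: x=[4.2061 7.4551 9.9530 11.4131] v=[-2.4042 1.1879 -3.1402 1.2917]
Step 6: x=[3.9465 7.5589 9.6182 11.5577] v=[-2.5956 1.0377 -3.3478 1.4457]
Step 7: x=[3.6803 7.6316 9.2810 11.7129] v=[-2.6624 0.7271 -3.3718 1.5518]
Step 8: x=[3.4195 7.6583 8.9595 11.8738] v=[-2.6082 0.2667 -3.2153 1.6086]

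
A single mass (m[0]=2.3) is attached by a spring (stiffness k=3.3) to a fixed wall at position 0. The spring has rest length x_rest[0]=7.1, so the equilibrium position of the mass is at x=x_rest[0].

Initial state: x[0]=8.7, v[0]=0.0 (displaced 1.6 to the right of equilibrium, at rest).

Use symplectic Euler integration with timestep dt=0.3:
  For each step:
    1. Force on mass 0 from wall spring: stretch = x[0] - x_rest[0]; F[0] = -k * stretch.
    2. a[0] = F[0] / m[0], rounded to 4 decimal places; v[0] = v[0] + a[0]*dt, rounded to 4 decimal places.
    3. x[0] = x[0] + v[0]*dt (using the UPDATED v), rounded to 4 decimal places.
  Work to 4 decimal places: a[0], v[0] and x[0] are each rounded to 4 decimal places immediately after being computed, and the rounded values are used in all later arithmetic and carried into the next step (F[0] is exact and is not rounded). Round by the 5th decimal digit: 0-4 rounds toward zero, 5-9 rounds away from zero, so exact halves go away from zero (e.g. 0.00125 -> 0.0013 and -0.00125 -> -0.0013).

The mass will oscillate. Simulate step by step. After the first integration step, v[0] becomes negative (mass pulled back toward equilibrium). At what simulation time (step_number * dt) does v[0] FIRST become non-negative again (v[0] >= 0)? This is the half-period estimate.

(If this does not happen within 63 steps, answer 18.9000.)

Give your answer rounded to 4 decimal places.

Answer: 2.7000

Derivation:
Step 0: x=[8.7000] v=[0.0000]
Step 1: x=[8.4934] v=[-0.6887]
Step 2: x=[8.1069] v=[-1.2885]
Step 3: x=[7.5903] v=[-1.7219]
Step 4: x=[7.0104] v=[-1.9330]
Step 5: x=[6.4421] v=[-1.8944]
Step 6: x=[5.9587] v=[-1.6112]
Step 7: x=[5.6227] v=[-1.1200]
Step 8: x=[5.4775] v=[-0.4841]
Step 9: x=[5.5418] v=[0.2143]
First v>=0 after going negative at step 9, time=2.7000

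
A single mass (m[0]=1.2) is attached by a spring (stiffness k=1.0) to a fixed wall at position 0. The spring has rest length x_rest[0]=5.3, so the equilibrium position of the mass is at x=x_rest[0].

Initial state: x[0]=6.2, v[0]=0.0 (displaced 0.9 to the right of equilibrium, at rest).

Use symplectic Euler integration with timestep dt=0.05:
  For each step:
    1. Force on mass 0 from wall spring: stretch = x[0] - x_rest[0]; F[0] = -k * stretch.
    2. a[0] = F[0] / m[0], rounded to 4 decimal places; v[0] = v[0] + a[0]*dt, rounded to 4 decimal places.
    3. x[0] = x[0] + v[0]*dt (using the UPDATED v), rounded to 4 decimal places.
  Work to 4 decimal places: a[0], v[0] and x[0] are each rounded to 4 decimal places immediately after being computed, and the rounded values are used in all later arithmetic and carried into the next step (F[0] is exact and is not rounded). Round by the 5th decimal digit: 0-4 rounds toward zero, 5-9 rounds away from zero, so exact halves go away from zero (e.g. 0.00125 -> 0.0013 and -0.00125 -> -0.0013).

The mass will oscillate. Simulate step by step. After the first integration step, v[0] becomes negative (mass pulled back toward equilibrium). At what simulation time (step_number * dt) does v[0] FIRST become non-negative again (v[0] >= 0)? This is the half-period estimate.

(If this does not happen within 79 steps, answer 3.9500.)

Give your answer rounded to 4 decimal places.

Step 0: x=[6.2000] v=[0.0000]
Step 1: x=[6.1981] v=[-0.0375]
Step 2: x=[6.1944] v=[-0.0749]
Step 3: x=[6.1888] v=[-0.1122]
Step 4: x=[6.1813] v=[-0.1492]
Step 5: x=[6.1720] v=[-0.1859]
Step 6: x=[6.1609] v=[-0.2222]
Step 7: x=[6.1480] v=[-0.2581]
Step 8: x=[6.1333] v=[-0.2934]
Step 9: x=[6.1169] v=[-0.3281]
Step 10: x=[6.0988] v=[-0.3621]
Step 11: x=[6.0790] v=[-0.3954]
Step 12: x=[6.0576] v=[-0.4279]
Step 13: x=[6.0346] v=[-0.4595]
Step 14: x=[6.0101] v=[-0.4901]
Step 15: x=[5.9841] v=[-0.5197]
Step 16: x=[5.9567] v=[-0.5482]
Step 17: x=[5.9279] v=[-0.5756]
Step 18: x=[5.8978] v=[-0.6018]
Step 19: x=[5.8665] v=[-0.6267]
Step 20: x=[5.8340] v=[-0.6503]
Step 21: x=[5.8004] v=[-0.6726]
Step 22: x=[5.7657] v=[-0.6935]
Step 23: x=[5.7301] v=[-0.7129]
Step 24: x=[5.6936] v=[-0.7308]
Step 25: x=[5.6562] v=[-0.7472]
Step 26: x=[5.6181] v=[-0.7620]
Step 27: x=[5.5793] v=[-0.7753]
Step 28: x=[5.5400] v=[-0.7869]
Step 29: x=[5.5002] v=[-0.7969]
Step 30: x=[5.4599] v=[-0.8052]
Step 31: x=[5.4193] v=[-0.8119]
Step 32: x=[5.3785] v=[-0.8169]
Step 33: x=[5.3375] v=[-0.8202]
Step 34: x=[5.2964] v=[-0.8218]
Step 35: x=[5.2553] v=[-0.8217]
Step 36: x=[5.2143] v=[-0.8198]
Step 37: x=[5.1735] v=[-0.8162]
Step 38: x=[5.1330] v=[-0.8109]
Step 39: x=[5.0928] v=[-0.8039]
Step 40: x=[5.0530] v=[-0.7953]
Step 41: x=[5.0138] v=[-0.7850]
Step 42: x=[4.9751] v=[-0.7731]
Step 43: x=[4.9371] v=[-0.7596]
Step 44: x=[4.8999] v=[-0.7445]
Step 45: x=[4.8635] v=[-0.7278]
Step 46: x=[4.8280] v=[-0.7096]
Step 47: x=[4.7935] v=[-0.6899]
Step 48: x=[4.7601] v=[-0.6688]
Step 49: x=[4.7278] v=[-0.6463]
Step 50: x=[4.6967] v=[-0.6225]
Step 51: x=[4.6668] v=[-0.5974]
Step 52: x=[4.6383] v=[-0.5710]
Step 53: x=[4.6111] v=[-0.5434]
Step 54: x=[4.5854] v=[-0.5147]
Step 55: x=[4.5612] v=[-0.4849]
Step 56: x=[4.5385] v=[-0.4541]
Step 57: x=[4.5174] v=[-0.4224]
Step 58: x=[4.4979] v=[-0.3898]
Step 59: x=[4.4801] v=[-0.3564]
Step 60: x=[4.4640] v=[-0.3222]
Step 61: x=[4.4496] v=[-0.2874]
Step 62: x=[4.4370] v=[-0.2520]
Step 63: x=[4.4262] v=[-0.2160]
Step 64: x=[4.4172] v=[-0.1796]
Step 65: x=[4.4101] v=[-0.1428]
Step 66: x=[4.4048] v=[-0.1057]
Step 67: x=[4.4014] v=[-0.0684]
Step 68: x=[4.3999] v=[-0.0310]
Step 69: x=[4.4002] v=[0.0065]
First v>=0 after going negative at step 69, time=3.4500

Answer: 3.4500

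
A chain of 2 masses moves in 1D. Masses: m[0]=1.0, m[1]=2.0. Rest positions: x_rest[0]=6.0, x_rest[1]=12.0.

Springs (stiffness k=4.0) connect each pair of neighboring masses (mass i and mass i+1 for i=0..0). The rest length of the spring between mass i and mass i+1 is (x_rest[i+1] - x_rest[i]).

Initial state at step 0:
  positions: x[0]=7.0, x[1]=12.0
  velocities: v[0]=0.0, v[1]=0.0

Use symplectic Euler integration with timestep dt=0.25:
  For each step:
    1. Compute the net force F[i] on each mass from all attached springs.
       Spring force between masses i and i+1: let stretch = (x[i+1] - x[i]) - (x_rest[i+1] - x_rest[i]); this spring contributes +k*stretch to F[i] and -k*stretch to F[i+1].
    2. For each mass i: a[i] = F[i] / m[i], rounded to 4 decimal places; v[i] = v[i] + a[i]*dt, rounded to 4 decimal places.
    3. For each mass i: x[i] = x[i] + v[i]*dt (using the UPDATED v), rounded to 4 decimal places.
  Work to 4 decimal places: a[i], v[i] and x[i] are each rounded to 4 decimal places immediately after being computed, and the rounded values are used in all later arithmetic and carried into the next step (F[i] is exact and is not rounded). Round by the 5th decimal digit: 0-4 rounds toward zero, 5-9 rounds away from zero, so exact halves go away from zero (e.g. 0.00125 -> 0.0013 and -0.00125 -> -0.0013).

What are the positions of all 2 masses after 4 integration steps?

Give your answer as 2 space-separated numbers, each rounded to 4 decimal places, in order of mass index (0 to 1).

Step 0: x=[7.0000 12.0000] v=[0.0000 0.0000]
Step 1: x=[6.7500 12.1250] v=[-1.0000 0.5000]
Step 2: x=[6.3438 12.3281] v=[-1.6250 0.8125]
Step 3: x=[5.9336 12.5332] v=[-1.6407 0.8204]
Step 4: x=[5.6733 12.6634] v=[-1.0411 0.5206]

Answer: 5.6733 12.6634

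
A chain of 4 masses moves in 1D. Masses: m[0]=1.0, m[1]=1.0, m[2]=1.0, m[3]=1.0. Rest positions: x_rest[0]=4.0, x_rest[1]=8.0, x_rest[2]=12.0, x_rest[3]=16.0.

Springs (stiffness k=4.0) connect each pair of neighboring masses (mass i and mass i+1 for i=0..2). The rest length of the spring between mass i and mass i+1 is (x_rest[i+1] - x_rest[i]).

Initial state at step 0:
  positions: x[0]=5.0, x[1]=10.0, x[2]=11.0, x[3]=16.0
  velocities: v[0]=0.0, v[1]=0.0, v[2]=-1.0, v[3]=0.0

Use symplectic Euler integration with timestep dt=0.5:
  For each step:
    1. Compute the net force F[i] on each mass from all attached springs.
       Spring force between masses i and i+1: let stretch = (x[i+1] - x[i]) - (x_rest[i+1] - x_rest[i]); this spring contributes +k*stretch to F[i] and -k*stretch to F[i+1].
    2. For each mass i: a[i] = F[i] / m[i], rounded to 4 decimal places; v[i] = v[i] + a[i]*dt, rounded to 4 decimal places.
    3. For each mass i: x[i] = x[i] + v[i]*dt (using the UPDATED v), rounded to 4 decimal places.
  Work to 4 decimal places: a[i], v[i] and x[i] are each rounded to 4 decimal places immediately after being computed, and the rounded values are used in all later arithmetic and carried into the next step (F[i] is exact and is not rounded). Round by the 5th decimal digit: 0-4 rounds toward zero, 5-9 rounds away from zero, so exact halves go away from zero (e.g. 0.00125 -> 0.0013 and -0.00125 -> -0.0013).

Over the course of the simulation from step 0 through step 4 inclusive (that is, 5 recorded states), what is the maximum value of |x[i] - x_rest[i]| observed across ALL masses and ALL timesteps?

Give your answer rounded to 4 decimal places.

Step 0: x=[5.0000 10.0000 11.0000 16.0000] v=[0.0000 0.0000 -1.0000 0.0000]
Step 1: x=[6.0000 6.0000 14.5000 15.0000] v=[2.0000 -8.0000 7.0000 -2.0000]
Step 2: x=[3.0000 10.5000 10.0000 17.5000] v=[-6.0000 9.0000 -9.0000 5.0000]
Step 3: x=[3.5000 7.0000 13.5000 16.5000] v=[1.0000 -7.0000 7.0000 -2.0000]
Step 4: x=[3.5000 6.5000 13.5000 16.5000] v=[0.0000 -1.0000 0.0000 0.0000]
Max displacement = 2.5000

Answer: 2.5000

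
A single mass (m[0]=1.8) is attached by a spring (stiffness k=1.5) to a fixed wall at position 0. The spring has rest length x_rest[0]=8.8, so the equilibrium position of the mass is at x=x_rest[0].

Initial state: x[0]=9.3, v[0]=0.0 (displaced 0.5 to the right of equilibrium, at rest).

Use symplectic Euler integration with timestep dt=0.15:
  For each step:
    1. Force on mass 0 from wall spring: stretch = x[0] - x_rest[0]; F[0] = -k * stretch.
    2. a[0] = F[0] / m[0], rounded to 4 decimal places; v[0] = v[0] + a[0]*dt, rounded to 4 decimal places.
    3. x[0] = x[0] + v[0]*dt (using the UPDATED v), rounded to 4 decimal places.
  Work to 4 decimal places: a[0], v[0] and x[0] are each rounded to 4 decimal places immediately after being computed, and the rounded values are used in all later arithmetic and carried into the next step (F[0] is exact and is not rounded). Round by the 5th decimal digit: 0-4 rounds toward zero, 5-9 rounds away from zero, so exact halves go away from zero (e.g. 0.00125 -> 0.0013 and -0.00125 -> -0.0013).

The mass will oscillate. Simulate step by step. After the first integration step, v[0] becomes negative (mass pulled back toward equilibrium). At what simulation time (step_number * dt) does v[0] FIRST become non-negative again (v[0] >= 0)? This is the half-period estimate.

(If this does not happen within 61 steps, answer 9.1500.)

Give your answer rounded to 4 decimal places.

Step 0: x=[9.3000] v=[0.0000]
Step 1: x=[9.2906] v=[-0.0625]
Step 2: x=[9.2720] v=[-0.1238]
Step 3: x=[9.2446] v=[-0.1828]
Step 4: x=[9.2088] v=[-0.2384]
Step 5: x=[9.1654] v=[-0.2895]
Step 6: x=[9.1151] v=[-0.3352]
Step 7: x=[9.0589] v=[-0.3746]
Step 8: x=[8.9979] v=[-0.4070]
Step 9: x=[8.9331] v=[-0.4317]
Step 10: x=[8.8659] v=[-0.4483]
Step 11: x=[8.7974] v=[-0.4565]
Step 12: x=[8.7290] v=[-0.4562]
Step 13: x=[8.6619] v=[-0.4473]
Step 14: x=[8.5974] v=[-0.4300]
Step 15: x=[8.5367] v=[-0.4047]
Step 16: x=[8.4809] v=[-0.3718]
Step 17: x=[8.4311] v=[-0.3319]
Step 18: x=[8.3882] v=[-0.2858]
Step 19: x=[8.3531] v=[-0.2343]
Step 20: x=[8.3263] v=[-0.1784]
Step 21: x=[8.3084] v=[-0.1192]
Step 22: x=[8.2997] v=[-0.0577]
Step 23: x=[8.3004] v=[0.0048]
First v>=0 after going negative at step 23, time=3.4500

Answer: 3.4500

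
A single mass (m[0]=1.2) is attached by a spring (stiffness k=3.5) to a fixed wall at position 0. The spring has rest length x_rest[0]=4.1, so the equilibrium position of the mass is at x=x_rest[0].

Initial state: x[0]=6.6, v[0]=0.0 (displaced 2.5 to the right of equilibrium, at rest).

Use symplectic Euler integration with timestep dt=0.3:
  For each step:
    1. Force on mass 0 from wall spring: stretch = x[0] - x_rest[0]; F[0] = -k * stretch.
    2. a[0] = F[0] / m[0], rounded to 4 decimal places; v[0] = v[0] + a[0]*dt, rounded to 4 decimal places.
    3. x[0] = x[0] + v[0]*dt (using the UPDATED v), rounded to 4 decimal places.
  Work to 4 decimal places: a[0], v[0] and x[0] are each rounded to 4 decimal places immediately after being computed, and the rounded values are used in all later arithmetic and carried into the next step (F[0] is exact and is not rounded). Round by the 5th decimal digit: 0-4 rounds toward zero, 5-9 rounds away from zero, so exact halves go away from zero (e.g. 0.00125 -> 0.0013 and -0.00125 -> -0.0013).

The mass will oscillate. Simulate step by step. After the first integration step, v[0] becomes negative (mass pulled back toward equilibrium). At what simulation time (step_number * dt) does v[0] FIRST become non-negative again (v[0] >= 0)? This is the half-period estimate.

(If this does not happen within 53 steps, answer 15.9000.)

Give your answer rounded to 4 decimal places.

Answer: 2.1000

Derivation:
Step 0: x=[6.6000] v=[0.0000]
Step 1: x=[5.9438] v=[-2.1875]
Step 2: x=[4.8036] v=[-3.8008]
Step 3: x=[3.4787] v=[-4.4165]
Step 4: x=[2.3168] v=[-3.8729]
Step 5: x=[1.6230] v=[-2.3126]
Step 6: x=[1.5794] v=[-0.1452]
Step 7: x=[2.1975] v=[2.0603]
First v>=0 after going negative at step 7, time=2.1000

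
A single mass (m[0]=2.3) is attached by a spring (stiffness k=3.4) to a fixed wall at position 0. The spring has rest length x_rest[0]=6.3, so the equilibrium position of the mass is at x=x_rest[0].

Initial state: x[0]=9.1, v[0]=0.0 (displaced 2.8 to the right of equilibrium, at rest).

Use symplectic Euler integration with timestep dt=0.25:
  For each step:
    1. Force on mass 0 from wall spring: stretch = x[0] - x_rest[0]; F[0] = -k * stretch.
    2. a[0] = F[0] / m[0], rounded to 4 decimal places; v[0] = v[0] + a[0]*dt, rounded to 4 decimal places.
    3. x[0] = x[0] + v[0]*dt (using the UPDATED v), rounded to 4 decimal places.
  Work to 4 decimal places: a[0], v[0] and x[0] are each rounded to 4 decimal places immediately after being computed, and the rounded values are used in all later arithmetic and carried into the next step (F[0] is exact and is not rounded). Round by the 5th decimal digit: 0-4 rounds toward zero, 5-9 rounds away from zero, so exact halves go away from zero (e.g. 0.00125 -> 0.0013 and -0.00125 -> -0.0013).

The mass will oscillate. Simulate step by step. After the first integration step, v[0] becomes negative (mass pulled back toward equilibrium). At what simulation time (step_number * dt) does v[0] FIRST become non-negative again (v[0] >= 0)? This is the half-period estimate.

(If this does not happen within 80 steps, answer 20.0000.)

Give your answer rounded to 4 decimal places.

Step 0: x=[9.1000] v=[0.0000]
Step 1: x=[8.8413] v=[-1.0348]
Step 2: x=[8.3478] v=[-1.9740]
Step 3: x=[7.6651] v=[-2.7308]
Step 4: x=[6.8563] v=[-3.2353]
Step 5: x=[5.9961] v=[-3.4409]
Step 6: x=[5.1640] v=[-3.3286]
Step 7: x=[4.4368] v=[-2.9088]
Step 8: x=[3.8818] v=[-2.2202]
Step 9: x=[3.5502] v=[-1.3265]
Step 10: x=[3.4726] v=[-0.3103]
Step 11: x=[3.6563] v=[0.7346]
First v>=0 after going negative at step 11, time=2.7500

Answer: 2.7500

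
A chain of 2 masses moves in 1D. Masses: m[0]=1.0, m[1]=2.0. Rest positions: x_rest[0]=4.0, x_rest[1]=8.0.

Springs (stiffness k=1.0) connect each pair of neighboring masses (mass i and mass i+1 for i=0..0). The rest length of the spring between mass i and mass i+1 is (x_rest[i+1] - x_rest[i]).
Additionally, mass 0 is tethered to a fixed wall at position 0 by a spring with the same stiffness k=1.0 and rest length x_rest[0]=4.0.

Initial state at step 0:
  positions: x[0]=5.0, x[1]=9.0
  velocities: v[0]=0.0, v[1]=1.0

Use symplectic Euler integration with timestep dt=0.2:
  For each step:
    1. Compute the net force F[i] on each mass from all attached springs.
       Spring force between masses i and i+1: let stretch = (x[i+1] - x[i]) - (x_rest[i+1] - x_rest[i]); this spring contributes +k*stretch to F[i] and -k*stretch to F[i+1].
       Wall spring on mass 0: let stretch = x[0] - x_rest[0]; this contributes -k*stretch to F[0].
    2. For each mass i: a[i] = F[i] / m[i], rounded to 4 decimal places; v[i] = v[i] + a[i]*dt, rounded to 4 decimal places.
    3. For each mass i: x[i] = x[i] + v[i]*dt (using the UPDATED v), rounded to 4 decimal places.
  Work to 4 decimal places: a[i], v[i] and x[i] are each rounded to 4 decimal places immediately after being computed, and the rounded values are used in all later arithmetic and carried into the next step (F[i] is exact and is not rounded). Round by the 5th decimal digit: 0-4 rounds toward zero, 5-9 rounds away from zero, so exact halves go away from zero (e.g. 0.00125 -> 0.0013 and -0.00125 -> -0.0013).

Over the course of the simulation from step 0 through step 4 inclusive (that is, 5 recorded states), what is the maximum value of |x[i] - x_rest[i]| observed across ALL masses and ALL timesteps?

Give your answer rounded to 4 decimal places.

Answer: 1.7500

Derivation:
Step 0: x=[5.0000 9.0000] v=[0.0000 1.0000]
Step 1: x=[4.9600 9.2000] v=[-0.2000 1.0000]
Step 2: x=[4.8912 9.3952] v=[-0.3440 0.9760]
Step 3: x=[4.8069 9.5803] v=[-0.4214 0.9256]
Step 4: x=[4.7213 9.7500] v=[-0.4281 0.8483]
Max displacement = 1.7500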